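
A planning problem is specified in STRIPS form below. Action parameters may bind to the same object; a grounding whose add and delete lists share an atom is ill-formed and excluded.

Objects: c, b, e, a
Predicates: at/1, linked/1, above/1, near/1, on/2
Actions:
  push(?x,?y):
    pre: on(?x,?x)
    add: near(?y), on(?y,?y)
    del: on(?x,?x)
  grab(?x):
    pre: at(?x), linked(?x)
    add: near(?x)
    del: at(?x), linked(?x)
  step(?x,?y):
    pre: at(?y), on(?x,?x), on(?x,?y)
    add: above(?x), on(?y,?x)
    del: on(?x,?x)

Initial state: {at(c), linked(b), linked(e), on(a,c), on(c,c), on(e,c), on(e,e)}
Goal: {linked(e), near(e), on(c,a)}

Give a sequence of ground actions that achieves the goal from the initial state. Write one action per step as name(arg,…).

push(c,e); push(e,a); step(a,c)

1. push(c,e)  →  {at(c), linked(b), linked(e), near(e), on(a,c), on(e,c), on(e,e)}
2. push(e,a)  →  {at(c), linked(b), linked(e), near(a), near(e), on(a,a), on(a,c), on(e,c)}
3. step(a,c)  →  {above(a), at(c), linked(b), linked(e), near(a), near(e), on(a,c), on(c,a), on(e,c)}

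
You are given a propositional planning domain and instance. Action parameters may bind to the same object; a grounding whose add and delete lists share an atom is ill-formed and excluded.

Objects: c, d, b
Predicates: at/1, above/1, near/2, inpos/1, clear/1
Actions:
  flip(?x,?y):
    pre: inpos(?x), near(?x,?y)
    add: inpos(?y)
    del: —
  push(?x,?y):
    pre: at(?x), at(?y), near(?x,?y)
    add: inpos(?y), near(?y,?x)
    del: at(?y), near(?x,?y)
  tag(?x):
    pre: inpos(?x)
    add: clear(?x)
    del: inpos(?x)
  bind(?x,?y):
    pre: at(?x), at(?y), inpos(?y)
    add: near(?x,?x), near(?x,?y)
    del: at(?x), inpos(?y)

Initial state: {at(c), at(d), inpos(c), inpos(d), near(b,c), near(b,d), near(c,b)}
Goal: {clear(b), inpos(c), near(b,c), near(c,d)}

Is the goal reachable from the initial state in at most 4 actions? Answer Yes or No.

Yes

1. flip(c,b)  →  {at(c), at(d), inpos(b), inpos(c), inpos(d), near(b,c), near(b,d), near(c,b)}
2. tag(b)  →  {at(c), at(d), clear(b), inpos(c), inpos(d), near(b,c), near(b,d), near(c,b)}
3. bind(c,d)  →  {at(d), clear(b), inpos(c), near(b,c), near(b,d), near(c,b), near(c,c), near(c,d)}
optimal plan length = 3; 3 ≤ 4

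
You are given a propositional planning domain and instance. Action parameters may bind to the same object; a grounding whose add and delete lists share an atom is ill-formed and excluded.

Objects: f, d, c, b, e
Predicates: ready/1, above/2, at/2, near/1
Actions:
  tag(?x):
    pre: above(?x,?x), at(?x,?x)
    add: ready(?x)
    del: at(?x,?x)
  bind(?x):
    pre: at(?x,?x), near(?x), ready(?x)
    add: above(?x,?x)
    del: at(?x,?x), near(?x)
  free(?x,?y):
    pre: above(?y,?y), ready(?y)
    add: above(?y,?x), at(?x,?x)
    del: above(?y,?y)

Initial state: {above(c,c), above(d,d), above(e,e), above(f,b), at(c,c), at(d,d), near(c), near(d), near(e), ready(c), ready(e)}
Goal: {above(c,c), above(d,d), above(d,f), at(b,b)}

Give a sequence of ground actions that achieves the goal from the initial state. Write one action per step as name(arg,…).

1. tag(d)  →  {above(c,c), above(d,d), above(e,e), above(f,b), at(c,c), near(c), near(d), near(e), ready(c), ready(d), ready(e)}
2. free(f,d)  →  {above(c,c), above(d,f), above(e,e), above(f,b), at(c,c), at(f,f), near(c), near(d), near(e), ready(c), ready(d), ready(e)}
3. free(d,c)  →  {above(c,d), above(d,f), above(e,e), above(f,b), at(c,c), at(d,d), at(f,f), near(c), near(d), near(e), ready(c), ready(d), ready(e)}
4. bind(d)  →  {above(c,d), above(d,d), above(d,f), above(e,e), above(f,b), at(c,c), at(f,f), near(c), near(e), ready(c), ready(d), ready(e)}
5. bind(c)  →  {above(c,c), above(c,d), above(d,d), above(d,f), above(e,e), above(f,b), at(f,f), near(e), ready(c), ready(d), ready(e)}
6. free(b,e)  →  {above(c,c), above(c,d), above(d,d), above(d,f), above(e,b), above(f,b), at(b,b), at(f,f), near(e), ready(c), ready(d), ready(e)}

tag(d); free(f,d); free(d,c); bind(d); bind(c); free(b,e)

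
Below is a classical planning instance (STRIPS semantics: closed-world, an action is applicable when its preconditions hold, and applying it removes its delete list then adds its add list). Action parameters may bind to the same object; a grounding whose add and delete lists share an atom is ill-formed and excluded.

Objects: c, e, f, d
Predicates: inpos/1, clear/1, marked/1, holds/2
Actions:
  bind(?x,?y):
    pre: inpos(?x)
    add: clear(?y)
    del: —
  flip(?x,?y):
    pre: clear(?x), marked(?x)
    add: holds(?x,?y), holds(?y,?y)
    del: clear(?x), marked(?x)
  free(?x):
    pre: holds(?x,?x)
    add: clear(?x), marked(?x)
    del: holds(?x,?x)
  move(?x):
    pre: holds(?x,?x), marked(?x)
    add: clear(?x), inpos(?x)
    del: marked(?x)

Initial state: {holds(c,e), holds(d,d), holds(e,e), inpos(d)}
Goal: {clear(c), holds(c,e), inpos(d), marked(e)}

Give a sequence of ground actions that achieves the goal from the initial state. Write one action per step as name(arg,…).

1. bind(d,c)  →  {clear(c), holds(c,e), holds(d,d), holds(e,e), inpos(d)}
2. free(e)  →  {clear(c), clear(e), holds(c,e), holds(d,d), inpos(d), marked(e)}

bind(d,c); free(e)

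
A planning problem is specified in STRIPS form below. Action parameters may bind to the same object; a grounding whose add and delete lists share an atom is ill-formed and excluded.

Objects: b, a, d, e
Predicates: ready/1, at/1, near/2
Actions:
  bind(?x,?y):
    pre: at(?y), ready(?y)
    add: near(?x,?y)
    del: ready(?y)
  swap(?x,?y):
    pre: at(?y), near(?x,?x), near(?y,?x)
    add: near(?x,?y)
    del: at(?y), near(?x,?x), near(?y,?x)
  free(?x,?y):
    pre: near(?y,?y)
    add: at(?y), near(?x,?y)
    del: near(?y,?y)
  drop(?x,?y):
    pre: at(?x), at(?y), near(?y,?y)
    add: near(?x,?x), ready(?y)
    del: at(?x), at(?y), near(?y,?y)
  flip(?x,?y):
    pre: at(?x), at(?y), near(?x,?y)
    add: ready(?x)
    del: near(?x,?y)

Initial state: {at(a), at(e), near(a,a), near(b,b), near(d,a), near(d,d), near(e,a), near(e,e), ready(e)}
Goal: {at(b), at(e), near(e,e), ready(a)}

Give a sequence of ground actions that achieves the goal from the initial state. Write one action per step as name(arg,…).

free(a,b); flip(a,b)

1. free(a,b)  →  {at(a), at(b), at(e), near(a,a), near(a,b), near(d,a), near(d,d), near(e,a), near(e,e), ready(e)}
2. flip(a,b)  →  {at(a), at(b), at(e), near(a,a), near(d,a), near(d,d), near(e,a), near(e,e), ready(a), ready(e)}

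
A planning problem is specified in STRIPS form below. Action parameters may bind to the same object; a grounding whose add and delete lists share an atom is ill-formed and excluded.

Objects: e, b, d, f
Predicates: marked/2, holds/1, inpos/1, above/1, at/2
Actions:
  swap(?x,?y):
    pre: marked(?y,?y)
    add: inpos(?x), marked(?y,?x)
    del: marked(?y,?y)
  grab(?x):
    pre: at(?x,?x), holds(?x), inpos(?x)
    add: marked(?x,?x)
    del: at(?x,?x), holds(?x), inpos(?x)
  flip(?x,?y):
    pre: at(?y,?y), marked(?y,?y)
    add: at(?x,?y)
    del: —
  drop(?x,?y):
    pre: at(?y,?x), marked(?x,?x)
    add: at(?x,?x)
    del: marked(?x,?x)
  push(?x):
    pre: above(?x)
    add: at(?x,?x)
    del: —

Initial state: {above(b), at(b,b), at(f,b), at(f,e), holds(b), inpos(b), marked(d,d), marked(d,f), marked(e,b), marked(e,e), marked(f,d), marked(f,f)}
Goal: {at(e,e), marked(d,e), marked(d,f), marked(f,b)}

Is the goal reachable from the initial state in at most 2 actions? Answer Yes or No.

1. swap(e,d)  →  {above(b), at(b,b), at(f,b), at(f,e), holds(b), inpos(b), inpos(e), marked(d,e), marked(d,f), marked(e,b), marked(e,e), marked(f,d), marked(f,f)}
2. swap(b,f)  →  {above(b), at(b,b), at(f,b), at(f,e), holds(b), inpos(b), inpos(e), marked(d,e), marked(d,f), marked(e,b), marked(e,e), marked(f,b), marked(f,d)}
3. drop(e,f)  →  {above(b), at(b,b), at(e,e), at(f,b), at(f,e), holds(b), inpos(b), inpos(e), marked(d,e), marked(d,f), marked(e,b), marked(f,b), marked(f,d)}
optimal plan length = 3; 3 > 2

No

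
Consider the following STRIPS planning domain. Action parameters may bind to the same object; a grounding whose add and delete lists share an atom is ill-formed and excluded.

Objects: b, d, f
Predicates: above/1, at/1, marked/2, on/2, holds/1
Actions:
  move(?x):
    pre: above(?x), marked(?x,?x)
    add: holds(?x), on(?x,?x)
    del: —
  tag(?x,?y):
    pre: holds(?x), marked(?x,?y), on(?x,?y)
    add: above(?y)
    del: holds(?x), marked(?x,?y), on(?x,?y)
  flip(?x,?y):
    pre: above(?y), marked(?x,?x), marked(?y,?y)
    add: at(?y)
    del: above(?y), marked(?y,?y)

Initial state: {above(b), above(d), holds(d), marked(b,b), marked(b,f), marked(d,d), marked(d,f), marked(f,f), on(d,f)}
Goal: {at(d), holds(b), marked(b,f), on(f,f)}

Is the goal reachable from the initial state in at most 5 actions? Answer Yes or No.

Yes

1. move(b)  →  {above(b), above(d), holds(b), holds(d), marked(b,b), marked(b,f), marked(d,d), marked(d,f), marked(f,f), on(b,b), on(d,f)}
2. tag(d,f)  →  {above(b), above(d), above(f), holds(b), marked(b,b), marked(b,f), marked(d,d), marked(f,f), on(b,b)}
3. move(f)  →  {above(b), above(d), above(f), holds(b), holds(f), marked(b,b), marked(b,f), marked(d,d), marked(f,f), on(b,b), on(f,f)}
4. flip(b,d)  →  {above(b), above(f), at(d), holds(b), holds(f), marked(b,b), marked(b,f), marked(f,f), on(b,b), on(f,f)}
optimal plan length = 4; 4 ≤ 5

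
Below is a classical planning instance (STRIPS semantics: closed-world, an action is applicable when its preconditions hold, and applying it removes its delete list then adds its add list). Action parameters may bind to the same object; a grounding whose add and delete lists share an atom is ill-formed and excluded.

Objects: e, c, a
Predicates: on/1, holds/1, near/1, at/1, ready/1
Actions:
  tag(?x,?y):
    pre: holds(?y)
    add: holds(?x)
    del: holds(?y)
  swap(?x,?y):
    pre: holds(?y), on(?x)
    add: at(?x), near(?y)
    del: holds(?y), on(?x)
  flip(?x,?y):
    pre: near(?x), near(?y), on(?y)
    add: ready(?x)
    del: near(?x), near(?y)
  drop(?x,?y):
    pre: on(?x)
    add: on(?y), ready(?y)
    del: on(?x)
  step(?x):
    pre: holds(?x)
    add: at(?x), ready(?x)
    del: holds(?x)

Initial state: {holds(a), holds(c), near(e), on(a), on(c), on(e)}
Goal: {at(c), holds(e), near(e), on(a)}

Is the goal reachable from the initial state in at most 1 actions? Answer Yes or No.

No

1. tag(e,c)  →  {holds(a), holds(e), near(e), on(a), on(c), on(e)}
2. swap(c,a)  →  {at(c), holds(e), near(a), near(e), on(a), on(e)}
optimal plan length = 2; 2 > 1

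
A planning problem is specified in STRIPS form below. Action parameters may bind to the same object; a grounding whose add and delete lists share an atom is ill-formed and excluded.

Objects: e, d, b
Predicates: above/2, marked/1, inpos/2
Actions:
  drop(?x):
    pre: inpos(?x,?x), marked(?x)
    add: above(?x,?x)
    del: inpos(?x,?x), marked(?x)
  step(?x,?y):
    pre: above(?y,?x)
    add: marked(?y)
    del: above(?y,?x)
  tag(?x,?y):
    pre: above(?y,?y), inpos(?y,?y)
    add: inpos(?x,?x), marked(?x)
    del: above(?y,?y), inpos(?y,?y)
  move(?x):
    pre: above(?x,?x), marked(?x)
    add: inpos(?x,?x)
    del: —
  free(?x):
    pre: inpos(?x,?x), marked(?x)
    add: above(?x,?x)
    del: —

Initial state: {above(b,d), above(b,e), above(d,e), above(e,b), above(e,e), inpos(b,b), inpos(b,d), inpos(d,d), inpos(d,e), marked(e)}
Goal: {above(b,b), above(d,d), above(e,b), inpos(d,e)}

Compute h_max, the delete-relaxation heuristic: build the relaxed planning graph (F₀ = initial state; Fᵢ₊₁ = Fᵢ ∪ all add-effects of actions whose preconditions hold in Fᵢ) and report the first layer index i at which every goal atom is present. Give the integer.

F0 = init (10 atoms)
F1 = F0 ∪ {inpos(e,e), marked(b), marked(d)}  (13 atoms)
F2 = F1 ∪ {above(b,b), above(d,d)}  (15 atoms)
goal ⊆ F2  ⇒  h_max = 2

2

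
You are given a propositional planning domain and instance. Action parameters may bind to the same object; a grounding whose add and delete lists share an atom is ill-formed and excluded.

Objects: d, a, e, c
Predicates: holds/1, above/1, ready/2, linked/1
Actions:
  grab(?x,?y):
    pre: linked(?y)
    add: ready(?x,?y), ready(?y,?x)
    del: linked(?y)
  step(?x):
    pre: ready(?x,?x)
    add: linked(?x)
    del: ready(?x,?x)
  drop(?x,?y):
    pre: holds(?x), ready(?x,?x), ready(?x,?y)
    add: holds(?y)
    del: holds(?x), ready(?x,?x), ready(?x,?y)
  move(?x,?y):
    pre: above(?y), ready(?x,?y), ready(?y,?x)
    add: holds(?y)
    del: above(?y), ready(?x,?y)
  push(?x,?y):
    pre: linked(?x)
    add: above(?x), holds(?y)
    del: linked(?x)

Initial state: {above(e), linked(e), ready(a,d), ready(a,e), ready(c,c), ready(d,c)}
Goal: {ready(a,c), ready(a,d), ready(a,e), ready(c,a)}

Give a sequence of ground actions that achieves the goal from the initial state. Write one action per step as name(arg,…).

step(c); grab(a,c)

1. step(c)  →  {above(e), linked(c), linked(e), ready(a,d), ready(a,e), ready(d,c)}
2. grab(a,c)  →  {above(e), linked(e), ready(a,c), ready(a,d), ready(a,e), ready(c,a), ready(d,c)}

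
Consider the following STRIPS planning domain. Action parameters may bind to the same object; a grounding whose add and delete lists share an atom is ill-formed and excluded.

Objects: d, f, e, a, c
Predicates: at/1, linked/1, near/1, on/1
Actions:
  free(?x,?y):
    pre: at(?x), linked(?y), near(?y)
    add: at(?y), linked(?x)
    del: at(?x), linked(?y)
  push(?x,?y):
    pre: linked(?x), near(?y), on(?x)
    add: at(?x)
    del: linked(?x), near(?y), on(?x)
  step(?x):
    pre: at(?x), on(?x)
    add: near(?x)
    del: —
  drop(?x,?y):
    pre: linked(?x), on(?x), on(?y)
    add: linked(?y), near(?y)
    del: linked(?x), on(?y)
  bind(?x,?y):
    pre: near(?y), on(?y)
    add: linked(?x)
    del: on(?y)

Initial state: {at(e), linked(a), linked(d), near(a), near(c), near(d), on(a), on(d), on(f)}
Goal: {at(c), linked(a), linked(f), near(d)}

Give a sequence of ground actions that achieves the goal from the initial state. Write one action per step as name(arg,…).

1. drop(d,f)  →  {at(e), linked(a), linked(f), near(a), near(c), near(d), near(f), on(a), on(d)}
2. bind(c,d)  →  {at(e), linked(a), linked(c), linked(f), near(a), near(c), near(d), near(f), on(a)}
3. free(e,c)  →  {at(c), linked(a), linked(e), linked(f), near(a), near(c), near(d), near(f), on(a)}

drop(d,f); bind(c,d); free(e,c)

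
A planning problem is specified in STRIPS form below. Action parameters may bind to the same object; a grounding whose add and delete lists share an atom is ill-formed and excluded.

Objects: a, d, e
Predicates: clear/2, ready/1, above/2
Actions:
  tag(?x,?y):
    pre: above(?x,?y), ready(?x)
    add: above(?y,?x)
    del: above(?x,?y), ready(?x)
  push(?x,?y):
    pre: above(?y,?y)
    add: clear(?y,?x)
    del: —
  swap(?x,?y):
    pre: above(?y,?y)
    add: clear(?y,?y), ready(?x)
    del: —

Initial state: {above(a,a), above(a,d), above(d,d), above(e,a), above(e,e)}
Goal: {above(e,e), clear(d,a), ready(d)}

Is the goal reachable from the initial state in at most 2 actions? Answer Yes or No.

Yes

1. push(a,d)  →  {above(a,a), above(a,d), above(d,d), above(e,a), above(e,e), clear(d,a)}
2. swap(d,a)  →  {above(a,a), above(a,d), above(d,d), above(e,a), above(e,e), clear(a,a), clear(d,a), ready(d)}
optimal plan length = 2; 2 ≤ 2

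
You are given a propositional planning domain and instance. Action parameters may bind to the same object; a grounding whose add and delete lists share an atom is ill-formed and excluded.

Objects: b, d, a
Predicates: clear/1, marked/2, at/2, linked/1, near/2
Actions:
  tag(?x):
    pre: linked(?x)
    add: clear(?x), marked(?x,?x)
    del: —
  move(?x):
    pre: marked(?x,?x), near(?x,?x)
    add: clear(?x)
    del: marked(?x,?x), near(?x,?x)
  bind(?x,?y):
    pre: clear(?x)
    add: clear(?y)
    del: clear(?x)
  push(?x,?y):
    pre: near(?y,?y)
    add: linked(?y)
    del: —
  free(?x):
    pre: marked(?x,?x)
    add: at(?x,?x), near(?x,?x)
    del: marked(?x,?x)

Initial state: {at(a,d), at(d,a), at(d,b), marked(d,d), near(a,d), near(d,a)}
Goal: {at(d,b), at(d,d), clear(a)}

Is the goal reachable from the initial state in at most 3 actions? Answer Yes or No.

1. free(d)  →  {at(a,d), at(d,a), at(d,b), at(d,d), near(a,d), near(d,a), near(d,d)}
2. push(b,d)  →  {at(a,d), at(d,a), at(d,b), at(d,d), linked(d), near(a,d), near(d,a), near(d,d)}
3. tag(d)  →  {at(a,d), at(d,a), at(d,b), at(d,d), clear(d), linked(d), marked(d,d), near(a,d), near(d,a), near(d,d)}
4. bind(d,a)  →  {at(a,d), at(d,a), at(d,b), at(d,d), clear(a), linked(d), marked(d,d), near(a,d), near(d,a), near(d,d)}
optimal plan length = 4; 4 > 3

No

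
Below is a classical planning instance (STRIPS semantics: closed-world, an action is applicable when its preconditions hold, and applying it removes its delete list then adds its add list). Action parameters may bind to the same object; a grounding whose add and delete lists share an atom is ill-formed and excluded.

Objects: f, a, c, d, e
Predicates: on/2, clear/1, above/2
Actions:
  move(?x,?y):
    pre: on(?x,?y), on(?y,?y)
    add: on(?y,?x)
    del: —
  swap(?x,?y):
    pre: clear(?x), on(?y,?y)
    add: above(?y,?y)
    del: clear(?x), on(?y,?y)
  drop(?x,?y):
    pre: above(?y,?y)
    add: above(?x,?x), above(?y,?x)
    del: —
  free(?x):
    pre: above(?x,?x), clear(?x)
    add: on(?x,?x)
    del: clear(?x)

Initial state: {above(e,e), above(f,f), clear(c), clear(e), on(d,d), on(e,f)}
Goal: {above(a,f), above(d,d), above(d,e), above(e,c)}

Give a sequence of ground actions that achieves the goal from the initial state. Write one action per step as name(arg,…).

1. swap(c,d)  →  {above(d,d), above(e,e), above(f,f), clear(e), on(e,f)}
2. drop(a,f)  →  {above(a,a), above(d,d), above(e,e), above(f,a), above(f,f), clear(e), on(e,f)}
3. drop(f,a)  →  {above(a,a), above(a,f), above(d,d), above(e,e), above(f,a), above(f,f), clear(e), on(e,f)}
4. drop(c,e)  →  {above(a,a), above(a,f), above(c,c), above(d,d), above(e,c), above(e,e), above(f,a), above(f,f), clear(e), on(e,f)}
5. drop(e,d)  →  {above(a,a), above(a,f), above(c,c), above(d,d), above(d,e), above(e,c), above(e,e), above(f,a), above(f,f), clear(e), on(e,f)}

swap(c,d); drop(a,f); drop(f,a); drop(c,e); drop(e,d)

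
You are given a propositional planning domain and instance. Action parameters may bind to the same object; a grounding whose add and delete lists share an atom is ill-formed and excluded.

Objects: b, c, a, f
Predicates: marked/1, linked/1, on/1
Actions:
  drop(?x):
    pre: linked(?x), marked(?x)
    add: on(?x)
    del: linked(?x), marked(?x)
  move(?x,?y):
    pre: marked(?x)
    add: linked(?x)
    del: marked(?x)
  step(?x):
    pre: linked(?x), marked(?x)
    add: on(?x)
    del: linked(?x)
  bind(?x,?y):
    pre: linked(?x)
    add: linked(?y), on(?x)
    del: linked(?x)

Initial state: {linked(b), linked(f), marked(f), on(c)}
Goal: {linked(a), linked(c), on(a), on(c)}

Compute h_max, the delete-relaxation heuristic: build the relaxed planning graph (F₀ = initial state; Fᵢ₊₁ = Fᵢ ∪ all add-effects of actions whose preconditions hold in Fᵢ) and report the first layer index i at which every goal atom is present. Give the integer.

F0 = init (4 atoms)
F1 = F0 ∪ {linked(a), linked(c), on(b), on(f)}  (8 atoms)
F2 = F1 ∪ {on(a)}  (9 atoms)
goal ⊆ F2  ⇒  h_max = 2

2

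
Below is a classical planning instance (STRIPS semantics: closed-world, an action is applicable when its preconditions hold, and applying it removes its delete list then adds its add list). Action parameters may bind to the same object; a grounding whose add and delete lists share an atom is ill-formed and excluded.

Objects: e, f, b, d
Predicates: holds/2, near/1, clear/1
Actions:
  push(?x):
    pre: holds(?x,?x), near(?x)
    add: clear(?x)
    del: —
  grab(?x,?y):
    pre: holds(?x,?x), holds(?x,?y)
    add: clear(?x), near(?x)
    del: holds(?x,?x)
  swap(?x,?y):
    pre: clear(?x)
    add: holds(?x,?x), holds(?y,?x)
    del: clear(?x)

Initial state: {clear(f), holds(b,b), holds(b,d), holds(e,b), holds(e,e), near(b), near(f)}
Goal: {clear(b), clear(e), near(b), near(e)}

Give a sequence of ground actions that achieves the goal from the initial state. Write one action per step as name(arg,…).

push(b); grab(e,e)

1. push(b)  →  {clear(b), clear(f), holds(b,b), holds(b,d), holds(e,b), holds(e,e), near(b), near(f)}
2. grab(e,e)  →  {clear(b), clear(e), clear(f), holds(b,b), holds(b,d), holds(e,b), near(b), near(e), near(f)}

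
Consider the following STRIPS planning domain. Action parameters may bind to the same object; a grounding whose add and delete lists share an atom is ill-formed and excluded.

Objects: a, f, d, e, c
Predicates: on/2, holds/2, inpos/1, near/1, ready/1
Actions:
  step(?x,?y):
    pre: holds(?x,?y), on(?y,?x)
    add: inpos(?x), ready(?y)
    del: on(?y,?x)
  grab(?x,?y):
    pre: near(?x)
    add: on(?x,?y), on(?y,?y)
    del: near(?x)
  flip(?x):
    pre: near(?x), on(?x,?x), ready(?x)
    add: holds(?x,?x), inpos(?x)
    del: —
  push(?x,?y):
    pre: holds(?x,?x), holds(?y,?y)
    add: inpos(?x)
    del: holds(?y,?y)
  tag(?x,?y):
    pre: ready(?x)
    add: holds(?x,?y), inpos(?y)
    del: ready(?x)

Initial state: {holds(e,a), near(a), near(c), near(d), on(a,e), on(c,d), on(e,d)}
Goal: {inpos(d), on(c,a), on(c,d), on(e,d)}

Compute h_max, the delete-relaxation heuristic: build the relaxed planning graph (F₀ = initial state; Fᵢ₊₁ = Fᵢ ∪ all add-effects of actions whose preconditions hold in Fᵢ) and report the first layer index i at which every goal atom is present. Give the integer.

F0 = init (7 atoms)
F1 = F0 ∪ {inpos(e), on(a,a), on(a,c), on(a,d), on(a,f), on(c,a), on(c,c), on(c,e), on(c,f), on(d,a), on(d,c), on(d,d), on(d,e), on(d,f), on(e,e), on(f,f), ready(a)}  (24 atoms)
F2 = F1 ∪ {holds(a,a), holds(a,c), holds(a,d), holds(a,e), holds(a,f), inpos(a), inpos(c), inpos(d), inpos(f)}  (33 atoms)
goal ⊆ F2  ⇒  h_max = 2

2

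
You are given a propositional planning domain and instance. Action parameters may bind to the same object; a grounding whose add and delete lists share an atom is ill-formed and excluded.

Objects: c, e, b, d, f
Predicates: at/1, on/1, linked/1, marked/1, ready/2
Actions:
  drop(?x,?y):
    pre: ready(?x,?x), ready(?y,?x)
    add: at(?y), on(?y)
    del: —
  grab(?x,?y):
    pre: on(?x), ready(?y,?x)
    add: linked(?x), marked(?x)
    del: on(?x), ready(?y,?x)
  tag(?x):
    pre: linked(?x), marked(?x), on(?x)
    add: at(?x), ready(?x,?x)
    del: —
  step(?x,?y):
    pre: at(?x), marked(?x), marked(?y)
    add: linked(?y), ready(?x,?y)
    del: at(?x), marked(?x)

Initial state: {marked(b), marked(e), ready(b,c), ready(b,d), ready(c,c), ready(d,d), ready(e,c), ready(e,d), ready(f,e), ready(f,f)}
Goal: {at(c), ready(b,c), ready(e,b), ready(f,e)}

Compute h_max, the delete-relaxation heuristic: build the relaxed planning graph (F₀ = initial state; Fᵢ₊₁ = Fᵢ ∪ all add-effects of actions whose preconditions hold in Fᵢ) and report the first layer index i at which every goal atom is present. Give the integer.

F0 = init (10 atoms)
F1 = F0 ∪ {at(b), at(c), at(d), at(e), at(f), on(b), on(c), on(d), on(e), on(f)}  (20 atoms)
F2 = F1 ∪ {linked(b), linked(c), linked(d), linked(e), linked(f), marked(c), marked(d), marked(f), ready(b,b), ready(b,e), ready(e,b), ready(e,e)}  (32 atoms)
goal ⊆ F2  ⇒  h_max = 2

2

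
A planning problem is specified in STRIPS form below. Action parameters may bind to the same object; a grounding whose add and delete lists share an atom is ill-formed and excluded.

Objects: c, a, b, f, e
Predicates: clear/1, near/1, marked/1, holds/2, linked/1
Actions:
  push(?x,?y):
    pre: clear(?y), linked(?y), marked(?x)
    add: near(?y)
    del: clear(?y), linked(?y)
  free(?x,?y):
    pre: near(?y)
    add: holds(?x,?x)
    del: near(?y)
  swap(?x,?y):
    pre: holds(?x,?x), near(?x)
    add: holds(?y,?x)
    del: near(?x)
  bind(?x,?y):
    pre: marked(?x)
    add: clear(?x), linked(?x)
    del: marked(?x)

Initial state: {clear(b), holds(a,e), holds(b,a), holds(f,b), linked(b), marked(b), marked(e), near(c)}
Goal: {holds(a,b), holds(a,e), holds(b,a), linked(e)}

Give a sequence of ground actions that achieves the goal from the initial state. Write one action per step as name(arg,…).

1. push(b,b)  →  {holds(a,e), holds(b,a), holds(f,b), marked(b), marked(e), near(b), near(c)}
2. free(b,c)  →  {holds(a,e), holds(b,a), holds(b,b), holds(f,b), marked(b), marked(e), near(b)}
3. swap(b,a)  →  {holds(a,b), holds(a,e), holds(b,a), holds(b,b), holds(f,b), marked(b), marked(e)}
4. bind(e,c)  →  {clear(e), holds(a,b), holds(a,e), holds(b,a), holds(b,b), holds(f,b), linked(e), marked(b)}

push(b,b); free(b,c); swap(b,a); bind(e,c)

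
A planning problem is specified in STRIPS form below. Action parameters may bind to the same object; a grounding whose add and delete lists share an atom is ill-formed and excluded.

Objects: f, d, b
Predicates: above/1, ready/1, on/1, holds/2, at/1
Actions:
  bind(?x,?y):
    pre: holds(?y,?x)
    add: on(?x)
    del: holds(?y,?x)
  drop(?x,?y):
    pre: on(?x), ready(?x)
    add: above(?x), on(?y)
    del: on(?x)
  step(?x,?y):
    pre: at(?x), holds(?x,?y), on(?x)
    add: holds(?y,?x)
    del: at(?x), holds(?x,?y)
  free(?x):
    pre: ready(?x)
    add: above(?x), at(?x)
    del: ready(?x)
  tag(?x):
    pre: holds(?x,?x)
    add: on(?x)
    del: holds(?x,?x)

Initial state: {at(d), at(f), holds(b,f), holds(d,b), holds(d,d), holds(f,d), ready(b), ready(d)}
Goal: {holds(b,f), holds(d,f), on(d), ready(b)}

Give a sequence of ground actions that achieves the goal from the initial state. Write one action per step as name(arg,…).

bind(d,d); bind(b,d); drop(b,f); step(f,d)

1. bind(d,d)  →  {at(d), at(f), holds(b,f), holds(d,b), holds(f,d), on(d), ready(b), ready(d)}
2. bind(b,d)  →  {at(d), at(f), holds(b,f), holds(f,d), on(b), on(d), ready(b), ready(d)}
3. drop(b,f)  →  {above(b), at(d), at(f), holds(b,f), holds(f,d), on(d), on(f), ready(b), ready(d)}
4. step(f,d)  →  {above(b), at(d), holds(b,f), holds(d,f), on(d), on(f), ready(b), ready(d)}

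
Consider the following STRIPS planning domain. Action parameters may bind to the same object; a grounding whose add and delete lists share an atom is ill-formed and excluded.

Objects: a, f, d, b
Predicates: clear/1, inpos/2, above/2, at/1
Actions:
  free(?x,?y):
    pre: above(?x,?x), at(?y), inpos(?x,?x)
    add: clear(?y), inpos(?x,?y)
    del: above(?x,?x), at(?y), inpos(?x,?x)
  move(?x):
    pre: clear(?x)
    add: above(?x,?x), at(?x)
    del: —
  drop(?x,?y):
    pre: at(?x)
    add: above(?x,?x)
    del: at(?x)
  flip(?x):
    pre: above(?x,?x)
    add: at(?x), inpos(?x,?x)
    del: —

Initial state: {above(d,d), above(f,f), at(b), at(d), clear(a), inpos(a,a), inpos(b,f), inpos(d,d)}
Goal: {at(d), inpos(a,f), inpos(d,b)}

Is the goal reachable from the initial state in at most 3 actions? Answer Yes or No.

1. free(d,b)  →  {above(f,f), at(d), clear(a), clear(b), inpos(a,a), inpos(b,f), inpos(d,b)}
2. move(a)  →  {above(a,a), above(f,f), at(a), at(d), clear(a), clear(b), inpos(a,a), inpos(b,f), inpos(d,b)}
3. flip(f)  →  {above(a,a), above(f,f), at(a), at(d), at(f), clear(a), clear(b), inpos(a,a), inpos(b,f), inpos(d,b), inpos(f,f)}
4. free(a,f)  →  {above(f,f), at(a), at(d), clear(a), clear(b), clear(f), inpos(a,f), inpos(b,f), inpos(d,b), inpos(f,f)}
optimal plan length = 4; 4 > 3

No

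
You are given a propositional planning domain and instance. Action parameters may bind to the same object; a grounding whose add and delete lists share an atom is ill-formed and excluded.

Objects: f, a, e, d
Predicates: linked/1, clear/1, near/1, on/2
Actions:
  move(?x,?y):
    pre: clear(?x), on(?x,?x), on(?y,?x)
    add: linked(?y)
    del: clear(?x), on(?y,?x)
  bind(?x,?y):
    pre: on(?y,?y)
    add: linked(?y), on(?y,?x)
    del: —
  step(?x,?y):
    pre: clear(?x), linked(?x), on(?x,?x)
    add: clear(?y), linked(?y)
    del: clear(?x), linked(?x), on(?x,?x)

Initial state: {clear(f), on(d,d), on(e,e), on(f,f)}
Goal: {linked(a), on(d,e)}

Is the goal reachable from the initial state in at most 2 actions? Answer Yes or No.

No

1. bind(f,f)  →  {clear(f), linked(f), on(d,d), on(e,e), on(f,f)}
2. bind(e,d)  →  {clear(f), linked(d), linked(f), on(d,d), on(d,e), on(e,e), on(f,f)}
3. step(f,a)  →  {clear(a), linked(a), linked(d), on(d,d), on(d,e), on(e,e)}
optimal plan length = 3; 3 > 2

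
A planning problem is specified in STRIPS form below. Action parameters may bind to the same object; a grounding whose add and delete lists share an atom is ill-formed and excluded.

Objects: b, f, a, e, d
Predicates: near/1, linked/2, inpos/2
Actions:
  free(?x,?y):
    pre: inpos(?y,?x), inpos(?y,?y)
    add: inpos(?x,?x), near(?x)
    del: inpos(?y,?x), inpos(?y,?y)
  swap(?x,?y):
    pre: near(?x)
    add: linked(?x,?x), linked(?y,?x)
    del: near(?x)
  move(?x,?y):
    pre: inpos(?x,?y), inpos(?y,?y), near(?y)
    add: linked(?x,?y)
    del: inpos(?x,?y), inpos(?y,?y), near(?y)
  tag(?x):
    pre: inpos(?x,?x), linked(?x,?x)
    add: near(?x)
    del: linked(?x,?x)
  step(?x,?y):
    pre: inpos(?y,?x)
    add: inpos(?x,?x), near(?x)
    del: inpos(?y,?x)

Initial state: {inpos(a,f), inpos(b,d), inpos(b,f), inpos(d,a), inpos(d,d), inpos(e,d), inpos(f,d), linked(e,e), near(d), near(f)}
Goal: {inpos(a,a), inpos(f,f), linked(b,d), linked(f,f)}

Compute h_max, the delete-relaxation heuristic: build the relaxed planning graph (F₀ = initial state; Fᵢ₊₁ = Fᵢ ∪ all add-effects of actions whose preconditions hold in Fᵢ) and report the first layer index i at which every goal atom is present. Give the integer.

F0 = init (10 atoms)
F1 = F0 ∪ {inpos(a,a), inpos(f,f), linked(a,d), linked(a,f), linked(b,d), linked(b,f), linked(d,d), linked(d,f), linked(e,d), linked(e,f), linked(f,d), linked(f,f), near(a)}  (23 atoms)
goal ⊆ F1  ⇒  h_max = 1

1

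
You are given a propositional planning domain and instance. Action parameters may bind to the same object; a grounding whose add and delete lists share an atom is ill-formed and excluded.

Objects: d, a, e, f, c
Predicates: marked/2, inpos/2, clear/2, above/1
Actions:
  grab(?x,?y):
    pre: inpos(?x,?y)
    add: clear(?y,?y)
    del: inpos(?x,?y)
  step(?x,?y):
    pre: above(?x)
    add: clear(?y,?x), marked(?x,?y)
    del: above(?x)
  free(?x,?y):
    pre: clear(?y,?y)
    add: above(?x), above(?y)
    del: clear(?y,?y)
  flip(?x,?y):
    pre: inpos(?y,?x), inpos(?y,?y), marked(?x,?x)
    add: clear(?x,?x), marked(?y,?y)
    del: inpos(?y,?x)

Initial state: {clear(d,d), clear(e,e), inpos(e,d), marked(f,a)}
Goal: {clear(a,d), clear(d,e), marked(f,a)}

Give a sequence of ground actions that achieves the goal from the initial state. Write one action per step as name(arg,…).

free(d,e); step(d,a); step(e,d)

1. free(d,e)  →  {above(d), above(e), clear(d,d), inpos(e,d), marked(f,a)}
2. step(d,a)  →  {above(e), clear(a,d), clear(d,d), inpos(e,d), marked(d,a), marked(f,a)}
3. step(e,d)  →  {clear(a,d), clear(d,d), clear(d,e), inpos(e,d), marked(d,a), marked(e,d), marked(f,a)}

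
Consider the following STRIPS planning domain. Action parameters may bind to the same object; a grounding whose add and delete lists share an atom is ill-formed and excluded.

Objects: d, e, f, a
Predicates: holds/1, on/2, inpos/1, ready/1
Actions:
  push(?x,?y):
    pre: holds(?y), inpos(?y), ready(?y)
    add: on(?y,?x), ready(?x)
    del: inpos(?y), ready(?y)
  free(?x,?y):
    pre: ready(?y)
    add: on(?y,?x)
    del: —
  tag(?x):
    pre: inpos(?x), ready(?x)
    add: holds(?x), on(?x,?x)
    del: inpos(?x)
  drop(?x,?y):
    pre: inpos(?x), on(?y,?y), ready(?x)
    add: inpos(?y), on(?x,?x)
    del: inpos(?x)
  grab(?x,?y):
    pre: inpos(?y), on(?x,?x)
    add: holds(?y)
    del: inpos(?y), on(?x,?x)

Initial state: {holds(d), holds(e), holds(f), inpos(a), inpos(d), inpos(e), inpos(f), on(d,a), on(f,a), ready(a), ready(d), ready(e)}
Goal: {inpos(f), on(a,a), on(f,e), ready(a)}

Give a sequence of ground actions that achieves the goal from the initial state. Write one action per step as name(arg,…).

1. push(f,d)  →  {holds(d), holds(e), holds(f), inpos(a), inpos(e), inpos(f), on(d,a), on(d,f), on(f,a), ready(a), ready(e), ready(f)}
2. free(e,f)  →  {holds(d), holds(e), holds(f), inpos(a), inpos(e), inpos(f), on(d,a), on(d,f), on(f,a), on(f,e), ready(a), ready(e), ready(f)}
3. free(a,a)  →  {holds(d), holds(e), holds(f), inpos(a), inpos(e), inpos(f), on(a,a), on(d,a), on(d,f), on(f,a), on(f,e), ready(a), ready(e), ready(f)}

push(f,d); free(e,f); free(a,a)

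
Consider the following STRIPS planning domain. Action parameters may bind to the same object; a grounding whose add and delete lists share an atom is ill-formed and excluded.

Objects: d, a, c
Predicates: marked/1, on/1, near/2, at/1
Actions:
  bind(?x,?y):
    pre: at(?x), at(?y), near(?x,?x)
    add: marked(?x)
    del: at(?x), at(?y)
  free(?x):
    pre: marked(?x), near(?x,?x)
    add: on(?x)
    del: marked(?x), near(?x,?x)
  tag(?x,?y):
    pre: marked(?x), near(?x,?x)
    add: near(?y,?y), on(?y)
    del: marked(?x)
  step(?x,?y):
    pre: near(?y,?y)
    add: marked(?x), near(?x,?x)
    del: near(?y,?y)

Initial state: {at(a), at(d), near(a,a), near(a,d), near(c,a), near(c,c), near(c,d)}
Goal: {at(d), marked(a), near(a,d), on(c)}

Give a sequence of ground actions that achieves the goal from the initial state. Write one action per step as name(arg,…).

1. bind(a,a)  →  {at(d), marked(a), near(a,a), near(a,d), near(c,a), near(c,c), near(c,d)}
2. tag(a,c)  →  {at(d), near(a,a), near(a,d), near(c,a), near(c,c), near(c,d), on(c)}
3. step(a,c)  →  {at(d), marked(a), near(a,a), near(a,d), near(c,a), near(c,d), on(c)}

bind(a,a); tag(a,c); step(a,c)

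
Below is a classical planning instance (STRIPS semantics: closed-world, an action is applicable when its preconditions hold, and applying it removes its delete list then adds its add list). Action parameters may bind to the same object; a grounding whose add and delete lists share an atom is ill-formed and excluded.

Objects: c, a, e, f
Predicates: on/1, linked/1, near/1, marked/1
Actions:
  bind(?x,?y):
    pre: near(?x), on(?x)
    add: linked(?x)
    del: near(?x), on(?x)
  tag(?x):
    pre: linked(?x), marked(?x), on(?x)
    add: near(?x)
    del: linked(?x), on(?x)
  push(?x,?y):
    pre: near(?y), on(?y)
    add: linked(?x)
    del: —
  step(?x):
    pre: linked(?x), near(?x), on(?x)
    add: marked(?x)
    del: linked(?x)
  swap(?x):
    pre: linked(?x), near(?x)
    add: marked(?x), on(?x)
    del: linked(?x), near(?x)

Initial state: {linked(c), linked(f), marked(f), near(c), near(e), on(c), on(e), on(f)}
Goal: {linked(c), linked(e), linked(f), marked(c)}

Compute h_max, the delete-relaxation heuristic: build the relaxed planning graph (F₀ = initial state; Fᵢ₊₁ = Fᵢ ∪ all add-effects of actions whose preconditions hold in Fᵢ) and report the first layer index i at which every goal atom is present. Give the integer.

1

F0 = init (8 atoms)
F1 = F0 ∪ {linked(a), linked(e), marked(c), near(f)}  (12 atoms)
goal ⊆ F1  ⇒  h_max = 1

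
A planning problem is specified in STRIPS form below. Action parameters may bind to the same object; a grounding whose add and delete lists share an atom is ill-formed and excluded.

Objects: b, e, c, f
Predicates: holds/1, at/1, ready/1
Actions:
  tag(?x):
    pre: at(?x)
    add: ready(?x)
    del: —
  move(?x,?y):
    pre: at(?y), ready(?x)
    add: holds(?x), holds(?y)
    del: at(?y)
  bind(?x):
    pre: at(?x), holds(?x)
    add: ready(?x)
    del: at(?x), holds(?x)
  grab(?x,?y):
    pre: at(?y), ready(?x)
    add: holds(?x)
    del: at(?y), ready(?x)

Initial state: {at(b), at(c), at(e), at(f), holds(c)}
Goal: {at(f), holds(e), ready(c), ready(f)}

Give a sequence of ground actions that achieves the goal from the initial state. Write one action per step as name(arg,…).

1. tag(c)  →  {at(b), at(c), at(e), at(f), holds(c), ready(c)}
2. tag(f)  →  {at(b), at(c), at(e), at(f), holds(c), ready(c), ready(f)}
3. move(c,e)  →  {at(b), at(c), at(f), holds(c), holds(e), ready(c), ready(f)}

tag(c); tag(f); move(c,e)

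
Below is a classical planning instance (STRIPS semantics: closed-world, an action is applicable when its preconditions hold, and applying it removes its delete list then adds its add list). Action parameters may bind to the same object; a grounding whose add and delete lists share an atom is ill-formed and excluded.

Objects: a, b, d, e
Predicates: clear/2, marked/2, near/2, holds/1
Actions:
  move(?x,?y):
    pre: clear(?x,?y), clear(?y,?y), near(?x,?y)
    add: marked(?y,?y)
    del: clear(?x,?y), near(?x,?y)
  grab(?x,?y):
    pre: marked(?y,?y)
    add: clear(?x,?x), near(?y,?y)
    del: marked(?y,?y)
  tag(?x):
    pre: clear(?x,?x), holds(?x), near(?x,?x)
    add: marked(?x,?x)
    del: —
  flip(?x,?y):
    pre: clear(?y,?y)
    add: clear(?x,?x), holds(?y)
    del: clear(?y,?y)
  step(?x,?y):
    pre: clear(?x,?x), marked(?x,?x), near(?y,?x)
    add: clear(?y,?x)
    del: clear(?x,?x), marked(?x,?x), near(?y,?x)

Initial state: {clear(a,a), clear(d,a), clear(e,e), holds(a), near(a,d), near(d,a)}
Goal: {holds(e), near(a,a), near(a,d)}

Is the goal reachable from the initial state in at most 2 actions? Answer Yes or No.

1. move(d,a)  →  {clear(a,a), clear(e,e), holds(a), marked(a,a), near(a,d)}
2. grab(a,a)  →  {clear(a,a), clear(e,e), holds(a), near(a,a), near(a,d)}
3. flip(a,e)  →  {clear(a,a), holds(a), holds(e), near(a,a), near(a,d)}
optimal plan length = 3; 3 > 2

No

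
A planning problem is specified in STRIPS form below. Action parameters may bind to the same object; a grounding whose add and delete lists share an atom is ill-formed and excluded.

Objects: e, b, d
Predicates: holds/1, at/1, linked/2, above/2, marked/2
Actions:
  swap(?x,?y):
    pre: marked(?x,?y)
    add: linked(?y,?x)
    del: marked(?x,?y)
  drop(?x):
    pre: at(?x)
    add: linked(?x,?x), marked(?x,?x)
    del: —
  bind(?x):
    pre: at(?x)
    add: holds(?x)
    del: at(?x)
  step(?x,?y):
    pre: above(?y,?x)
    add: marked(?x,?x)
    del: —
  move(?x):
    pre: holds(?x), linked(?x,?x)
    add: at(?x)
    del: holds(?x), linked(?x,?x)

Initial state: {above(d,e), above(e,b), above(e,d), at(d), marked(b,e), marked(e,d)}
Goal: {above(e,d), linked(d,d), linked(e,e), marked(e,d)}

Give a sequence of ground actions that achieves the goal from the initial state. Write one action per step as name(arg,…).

drop(d); step(e,d); swap(e,e)

1. drop(d)  →  {above(d,e), above(e,b), above(e,d), at(d), linked(d,d), marked(b,e), marked(d,d), marked(e,d)}
2. step(e,d)  →  {above(d,e), above(e,b), above(e,d), at(d), linked(d,d), marked(b,e), marked(d,d), marked(e,d), marked(e,e)}
3. swap(e,e)  →  {above(d,e), above(e,b), above(e,d), at(d), linked(d,d), linked(e,e), marked(b,e), marked(d,d), marked(e,d)}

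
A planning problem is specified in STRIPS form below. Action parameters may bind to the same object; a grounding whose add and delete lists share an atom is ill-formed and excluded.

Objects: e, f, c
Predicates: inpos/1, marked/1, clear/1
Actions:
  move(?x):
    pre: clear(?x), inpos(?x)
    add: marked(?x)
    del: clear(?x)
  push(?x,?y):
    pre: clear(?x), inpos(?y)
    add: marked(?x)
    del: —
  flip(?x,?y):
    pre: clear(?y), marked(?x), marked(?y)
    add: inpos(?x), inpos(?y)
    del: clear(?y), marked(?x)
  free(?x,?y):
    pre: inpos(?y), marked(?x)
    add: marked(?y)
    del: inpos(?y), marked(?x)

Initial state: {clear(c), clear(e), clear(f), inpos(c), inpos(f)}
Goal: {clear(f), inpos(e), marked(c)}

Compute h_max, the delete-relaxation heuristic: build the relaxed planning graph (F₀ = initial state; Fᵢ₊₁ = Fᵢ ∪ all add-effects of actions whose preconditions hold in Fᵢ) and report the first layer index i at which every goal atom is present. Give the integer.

2

F0 = init (5 atoms)
F1 = F0 ∪ {marked(c), marked(e), marked(f)}  (8 atoms)
F2 = F1 ∪ {inpos(e)}  (9 atoms)
goal ⊆ F2  ⇒  h_max = 2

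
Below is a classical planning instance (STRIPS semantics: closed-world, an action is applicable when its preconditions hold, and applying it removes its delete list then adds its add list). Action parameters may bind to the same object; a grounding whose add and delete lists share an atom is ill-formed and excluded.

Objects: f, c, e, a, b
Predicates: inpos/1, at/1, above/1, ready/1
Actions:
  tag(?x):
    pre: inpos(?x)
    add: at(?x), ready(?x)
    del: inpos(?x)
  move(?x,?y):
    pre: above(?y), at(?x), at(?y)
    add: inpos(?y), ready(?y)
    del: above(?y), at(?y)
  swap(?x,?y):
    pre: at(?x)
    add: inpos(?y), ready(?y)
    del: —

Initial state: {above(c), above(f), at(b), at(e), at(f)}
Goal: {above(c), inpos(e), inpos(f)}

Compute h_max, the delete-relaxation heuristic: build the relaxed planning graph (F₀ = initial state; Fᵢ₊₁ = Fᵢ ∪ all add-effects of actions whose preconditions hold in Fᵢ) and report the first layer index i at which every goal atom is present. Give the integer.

1

F0 = init (5 atoms)
F1 = F0 ∪ {inpos(a), inpos(b), inpos(c), inpos(e), inpos(f), ready(a), ready(b), ready(c), ready(e), ready(f)}  (15 atoms)
goal ⊆ F1  ⇒  h_max = 1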